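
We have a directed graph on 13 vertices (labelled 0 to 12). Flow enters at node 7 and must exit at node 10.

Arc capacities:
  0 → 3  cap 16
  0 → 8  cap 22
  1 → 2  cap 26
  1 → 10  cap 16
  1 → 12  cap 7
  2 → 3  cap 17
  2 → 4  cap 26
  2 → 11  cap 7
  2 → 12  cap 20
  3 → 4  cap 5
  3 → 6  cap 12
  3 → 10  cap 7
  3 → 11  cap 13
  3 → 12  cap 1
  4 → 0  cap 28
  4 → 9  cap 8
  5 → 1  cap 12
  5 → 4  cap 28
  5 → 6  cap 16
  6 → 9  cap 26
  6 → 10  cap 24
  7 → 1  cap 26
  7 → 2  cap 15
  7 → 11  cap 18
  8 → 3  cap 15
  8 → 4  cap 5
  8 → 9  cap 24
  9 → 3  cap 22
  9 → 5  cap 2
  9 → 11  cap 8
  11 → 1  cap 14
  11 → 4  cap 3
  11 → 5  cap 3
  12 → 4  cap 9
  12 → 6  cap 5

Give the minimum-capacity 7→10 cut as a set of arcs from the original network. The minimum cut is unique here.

augment #1: 7→1→10 push 16
augment #2: 7→2→3→10 push 7
augment #3: 7→1→12→6→10 push 5
augment #4: 7→2→3→6→10 push 8
augment #5: 7→11→5→6→10 push 3
augment #6: 7→1→2→3→6→10 push 2
augment #7: 7→11→4→0→3→6→10 push 2
augment #8: 7→11→4→9→5→6→10 push 1
augment #9: 7→1→2→4→9→5→6→10 push 1
max flow = 45; residual-reachable set from 7 gives S-side
cut edges (S→T): {(1,10), (3,6), (3,10), (9,5), (11,5), (12,6)} total cap 45

Min-cut arcs: {(1,10), (3,6), (3,10), (9,5), (11,5), (12,6)} (total capacity 45)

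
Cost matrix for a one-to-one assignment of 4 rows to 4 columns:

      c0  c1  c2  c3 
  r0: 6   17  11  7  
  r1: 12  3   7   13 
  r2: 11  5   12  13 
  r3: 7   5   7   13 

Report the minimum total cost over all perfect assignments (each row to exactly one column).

optimal assignment: row0→col3 (cost 7), row1→col2 (cost 7), row2→col1 (cost 5), row3→col0 (cost 7)
total = 7 + 7 + 5 + 7 = 26

Minimum assignment cost: 26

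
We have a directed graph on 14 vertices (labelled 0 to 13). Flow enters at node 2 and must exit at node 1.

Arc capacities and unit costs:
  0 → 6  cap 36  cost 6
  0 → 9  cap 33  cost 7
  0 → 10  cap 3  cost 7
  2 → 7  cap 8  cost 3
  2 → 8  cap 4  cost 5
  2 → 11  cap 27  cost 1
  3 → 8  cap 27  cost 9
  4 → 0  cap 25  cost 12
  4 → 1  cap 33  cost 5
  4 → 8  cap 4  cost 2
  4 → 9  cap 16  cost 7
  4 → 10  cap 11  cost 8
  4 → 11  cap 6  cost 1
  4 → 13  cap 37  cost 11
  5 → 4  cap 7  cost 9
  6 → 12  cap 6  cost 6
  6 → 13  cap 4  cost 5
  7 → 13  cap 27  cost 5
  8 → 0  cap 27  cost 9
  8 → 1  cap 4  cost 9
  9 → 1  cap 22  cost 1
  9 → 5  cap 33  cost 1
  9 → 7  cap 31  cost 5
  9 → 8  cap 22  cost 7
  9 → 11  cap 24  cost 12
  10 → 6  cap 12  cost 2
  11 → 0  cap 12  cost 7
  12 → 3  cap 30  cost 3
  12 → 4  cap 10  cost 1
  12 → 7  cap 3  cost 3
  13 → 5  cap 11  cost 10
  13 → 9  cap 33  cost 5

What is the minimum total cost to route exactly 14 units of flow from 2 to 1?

Minimum cost for 14 units: 200

shortest-cost path #1: 2→8→1 push 4 @ unit cost 14 (adds 56)
shortest-cost path #2: 2→7→13→9→1 push 8 @ unit cost 14 (adds 112)
shortest-cost path #3: 2→11→0→9→1 push 2 @ unit cost 16 (adds 32)
total cost = 200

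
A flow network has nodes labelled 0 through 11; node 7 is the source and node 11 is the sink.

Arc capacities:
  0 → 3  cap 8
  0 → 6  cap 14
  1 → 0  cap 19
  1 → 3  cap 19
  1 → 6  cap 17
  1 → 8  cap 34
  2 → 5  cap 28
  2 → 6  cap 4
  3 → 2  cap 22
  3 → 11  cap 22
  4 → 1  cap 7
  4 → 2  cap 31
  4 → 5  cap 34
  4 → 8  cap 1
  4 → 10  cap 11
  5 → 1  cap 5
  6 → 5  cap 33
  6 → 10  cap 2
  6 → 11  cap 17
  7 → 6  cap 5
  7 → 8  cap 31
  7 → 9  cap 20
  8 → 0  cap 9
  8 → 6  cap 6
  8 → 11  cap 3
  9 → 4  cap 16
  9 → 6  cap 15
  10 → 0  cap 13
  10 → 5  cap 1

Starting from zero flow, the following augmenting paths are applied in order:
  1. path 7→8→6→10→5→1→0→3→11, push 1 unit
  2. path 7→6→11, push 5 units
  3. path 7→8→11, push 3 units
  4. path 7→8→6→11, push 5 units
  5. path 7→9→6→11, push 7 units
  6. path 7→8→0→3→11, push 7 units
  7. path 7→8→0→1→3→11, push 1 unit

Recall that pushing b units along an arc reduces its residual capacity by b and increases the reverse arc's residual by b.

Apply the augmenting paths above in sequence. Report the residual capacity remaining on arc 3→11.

Residual capacity of (3,11): 13

after path 1 (7→8→6→10→5→1→0→3→11, push 1): res(3,11)=21
after path 2 (7→6→11, push 5): res(3,11)=21
after path 3 (7→8→11, push 3): res(3,11)=21
after path 4 (7→8→6→11, push 5): res(3,11)=21
after path 5 (7→9→6→11, push 7): res(3,11)=21
after path 6 (7→8→0→3→11, push 7): res(3,11)=14
after path 7 (7→8→0→1→3→11, push 1): res(3,11)=13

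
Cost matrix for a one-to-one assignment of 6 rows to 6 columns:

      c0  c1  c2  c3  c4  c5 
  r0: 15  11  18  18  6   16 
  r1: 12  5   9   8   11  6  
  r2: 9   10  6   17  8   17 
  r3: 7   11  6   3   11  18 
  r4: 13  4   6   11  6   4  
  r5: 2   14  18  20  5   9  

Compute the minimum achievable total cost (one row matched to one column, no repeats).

Minimum assignment cost: 26

optimal assignment: row0→col4 (cost 6), row1→col1 (cost 5), row2→col2 (cost 6), row3→col3 (cost 3), row4→col5 (cost 4), row5→col0 (cost 2)
total = 6 + 5 + 6 + 3 + 4 + 2 = 26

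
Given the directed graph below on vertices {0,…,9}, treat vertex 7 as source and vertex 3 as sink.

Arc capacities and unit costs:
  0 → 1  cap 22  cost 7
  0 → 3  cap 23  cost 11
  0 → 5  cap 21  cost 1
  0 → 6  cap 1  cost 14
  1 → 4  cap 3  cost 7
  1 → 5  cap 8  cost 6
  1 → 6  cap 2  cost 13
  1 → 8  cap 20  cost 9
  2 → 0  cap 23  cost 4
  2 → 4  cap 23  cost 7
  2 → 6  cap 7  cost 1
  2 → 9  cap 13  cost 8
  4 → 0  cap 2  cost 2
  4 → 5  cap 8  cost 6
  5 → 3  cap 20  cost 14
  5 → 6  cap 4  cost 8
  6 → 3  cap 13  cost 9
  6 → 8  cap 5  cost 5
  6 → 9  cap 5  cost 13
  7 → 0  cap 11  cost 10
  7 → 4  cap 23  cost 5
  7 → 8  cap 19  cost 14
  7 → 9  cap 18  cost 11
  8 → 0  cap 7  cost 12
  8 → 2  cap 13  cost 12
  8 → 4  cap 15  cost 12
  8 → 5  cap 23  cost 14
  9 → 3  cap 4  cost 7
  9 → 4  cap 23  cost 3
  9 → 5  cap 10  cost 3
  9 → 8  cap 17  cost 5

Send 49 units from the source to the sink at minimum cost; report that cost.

Minimum cost for 49 units: 1330

shortest-cost path #1: 7→9→3 push 4 @ unit cost 18 (adds 72)
shortest-cost path #2: 7→4→0→3 push 2 @ unit cost 18 (adds 36)
shortest-cost path #3: 7→0→3 push 11 @ unit cost 21 (adds 231)
shortest-cost path #4: 7→4→5→3 push 8 @ unit cost 25 (adds 200)
shortest-cost path #5: 7→9→5→3 push 10 @ unit cost 28 (adds 280)
shortest-cost path #6: 7→8→2→6→3 push 7 @ unit cost 36 (adds 252)
shortest-cost path #7: 7→8→0→3 push 7 @ unit cost 37 (adds 259)
total cost = 1330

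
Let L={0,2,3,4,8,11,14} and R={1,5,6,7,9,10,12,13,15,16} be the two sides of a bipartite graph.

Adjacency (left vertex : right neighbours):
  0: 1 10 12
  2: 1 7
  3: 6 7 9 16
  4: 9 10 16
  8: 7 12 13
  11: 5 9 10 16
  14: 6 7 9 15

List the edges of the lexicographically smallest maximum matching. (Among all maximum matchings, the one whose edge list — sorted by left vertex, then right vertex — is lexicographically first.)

Lex-smallest maximum matching: {(0,1), (2,7), (3,6), (4,9), (8,12), (11,5), (14,15)}

|M| = 7 (so the lex-smallest maximum matching has 7 edges)
process left vertices in ascending order; for each, take the smallest-labelled available neighbour that still permits 7 edges overall, or leave it unmatched if none does
lex-smallest matching: {0-1, 2-7, 3-6, 4-9, 8-12, 11-5, 14-15}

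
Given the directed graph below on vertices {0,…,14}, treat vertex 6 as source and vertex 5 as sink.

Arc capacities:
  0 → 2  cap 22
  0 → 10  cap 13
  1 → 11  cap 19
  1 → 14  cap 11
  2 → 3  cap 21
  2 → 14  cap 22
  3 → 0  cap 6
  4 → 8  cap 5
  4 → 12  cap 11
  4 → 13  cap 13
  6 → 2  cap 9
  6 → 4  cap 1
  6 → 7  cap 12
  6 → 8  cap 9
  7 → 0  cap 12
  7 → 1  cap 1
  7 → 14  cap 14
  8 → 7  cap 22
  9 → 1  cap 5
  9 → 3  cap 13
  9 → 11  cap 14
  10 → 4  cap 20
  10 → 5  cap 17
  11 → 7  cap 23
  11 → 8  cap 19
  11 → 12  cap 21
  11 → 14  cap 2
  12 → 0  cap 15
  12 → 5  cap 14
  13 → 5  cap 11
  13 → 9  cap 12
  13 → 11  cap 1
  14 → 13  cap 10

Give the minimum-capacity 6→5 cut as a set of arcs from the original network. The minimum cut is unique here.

augment #1: 6→4→12→5 push 1
augment #2: 6→2→14→13→5 push 9
augment #3: 6→7→0→10→5 push 12
augment #4: 6→8→7→14→13→5 push 1
augment #5: 6→8→7→1→11→12→5 push 1
augment #6: 6→8→7→14→2→3→0→10→5 push 1
max flow = 25; residual-reachable set from 6 gives S-side
cut edges (S→T): {(0,10), (6,4), (7,1), (14,13)} total cap 25

Min-cut arcs: {(0,10), (6,4), (7,1), (14,13)} (total capacity 25)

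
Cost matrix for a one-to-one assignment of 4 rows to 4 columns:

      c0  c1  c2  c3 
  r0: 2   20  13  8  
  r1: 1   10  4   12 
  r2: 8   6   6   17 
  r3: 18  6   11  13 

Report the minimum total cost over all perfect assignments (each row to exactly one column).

Minimum assignment cost: 21

optimal assignment: row0→col3 (cost 8), row1→col0 (cost 1), row2→col2 (cost 6), row3→col1 (cost 6)
total = 8 + 1 + 6 + 6 = 21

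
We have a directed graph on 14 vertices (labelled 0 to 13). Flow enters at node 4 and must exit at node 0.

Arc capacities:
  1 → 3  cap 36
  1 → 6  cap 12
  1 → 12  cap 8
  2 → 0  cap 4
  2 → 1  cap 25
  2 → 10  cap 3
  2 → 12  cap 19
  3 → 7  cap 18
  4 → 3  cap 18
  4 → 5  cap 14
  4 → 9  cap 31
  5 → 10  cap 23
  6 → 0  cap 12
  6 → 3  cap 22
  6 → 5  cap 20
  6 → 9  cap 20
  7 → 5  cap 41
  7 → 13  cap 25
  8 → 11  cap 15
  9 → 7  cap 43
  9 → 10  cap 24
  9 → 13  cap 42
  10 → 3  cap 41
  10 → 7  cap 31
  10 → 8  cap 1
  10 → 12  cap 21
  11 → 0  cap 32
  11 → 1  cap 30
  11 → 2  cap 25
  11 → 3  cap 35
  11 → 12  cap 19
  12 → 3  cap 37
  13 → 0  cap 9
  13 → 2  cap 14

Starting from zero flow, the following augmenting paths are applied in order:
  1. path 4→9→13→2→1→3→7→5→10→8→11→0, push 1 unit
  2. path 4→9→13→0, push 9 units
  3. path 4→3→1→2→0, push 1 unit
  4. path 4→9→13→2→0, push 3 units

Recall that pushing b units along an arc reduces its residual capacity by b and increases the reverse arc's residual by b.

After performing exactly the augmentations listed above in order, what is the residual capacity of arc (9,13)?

Residual capacity of (9,13): 29

after path 1 (4→9→13→2→1→3→7→5→10→8→11→0, push 1): res(9,13)=41
after path 2 (4→9→13→0, push 9): res(9,13)=32
after path 3 (4→3→1→2→0, push 1): res(9,13)=32
after path 4 (4→9→13→2→0, push 3): res(9,13)=29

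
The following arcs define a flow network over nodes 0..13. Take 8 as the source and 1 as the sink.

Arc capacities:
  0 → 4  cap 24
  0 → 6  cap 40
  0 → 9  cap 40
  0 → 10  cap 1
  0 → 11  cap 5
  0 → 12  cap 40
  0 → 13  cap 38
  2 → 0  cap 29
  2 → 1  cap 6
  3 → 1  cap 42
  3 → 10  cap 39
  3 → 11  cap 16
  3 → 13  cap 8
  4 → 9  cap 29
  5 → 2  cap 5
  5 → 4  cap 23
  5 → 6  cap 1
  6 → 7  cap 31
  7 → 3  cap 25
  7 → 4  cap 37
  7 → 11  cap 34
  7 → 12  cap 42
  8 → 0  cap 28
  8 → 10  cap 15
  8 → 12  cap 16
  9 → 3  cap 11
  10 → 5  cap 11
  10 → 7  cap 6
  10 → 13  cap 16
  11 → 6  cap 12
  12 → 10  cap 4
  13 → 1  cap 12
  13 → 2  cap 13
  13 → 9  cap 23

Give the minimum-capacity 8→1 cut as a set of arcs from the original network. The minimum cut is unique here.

Min-cut arcs: {(8,0), (8,10), (12,10)} (total capacity 47)

augment #1: 8→0→13→1 push 12
augment #2: 8→0→9→3→1 push 11
augment #3: 8→0→13→2→1 push 5
augment #4: 8→10→5→2→1 push 1
augment #5: 8→10→7→3→1 push 6
augment #6: 8→10→5→6→7→3→1 push 1
augment #7: 8→10→13→0→6→7→3→1 push 7
augment #8: 8→12→10→13→0→6→7→3→1 push 4
max flow = 47; residual-reachable set from 8 gives S-side
cut edges (S→T): {(8,0), (8,10), (12,10)} total cap 47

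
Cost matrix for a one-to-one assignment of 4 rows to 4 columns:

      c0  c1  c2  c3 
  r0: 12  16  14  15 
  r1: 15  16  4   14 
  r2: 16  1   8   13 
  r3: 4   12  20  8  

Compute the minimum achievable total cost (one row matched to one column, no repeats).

optimal assignment: row0→col3 (cost 15), row1→col2 (cost 4), row2→col1 (cost 1), row3→col0 (cost 4)
total = 15 + 4 + 1 + 4 = 24

Minimum assignment cost: 24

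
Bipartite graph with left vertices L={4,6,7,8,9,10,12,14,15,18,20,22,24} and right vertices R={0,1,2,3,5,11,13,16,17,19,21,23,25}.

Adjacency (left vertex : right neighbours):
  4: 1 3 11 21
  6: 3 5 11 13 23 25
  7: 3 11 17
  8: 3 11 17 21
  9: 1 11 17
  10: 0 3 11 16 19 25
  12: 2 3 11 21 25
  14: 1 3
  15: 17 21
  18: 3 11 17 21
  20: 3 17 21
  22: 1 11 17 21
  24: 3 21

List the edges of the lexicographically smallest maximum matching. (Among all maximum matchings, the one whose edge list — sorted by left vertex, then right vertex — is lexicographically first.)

|M| = 8 (so the lex-smallest maximum matching has 8 edges)
process left vertices in ascending order; for each, take the smallest-labelled available neighbour that still permits 8 edges overall, or leave it unmatched if none does
lex-smallest matching: {4-1, 6-5, 7-3, 8-11, 9-17, 10-0, 12-2, 15-21}

Lex-smallest maximum matching: {(4,1), (6,5), (7,3), (8,11), (9,17), (10,0), (12,2), (15,21)}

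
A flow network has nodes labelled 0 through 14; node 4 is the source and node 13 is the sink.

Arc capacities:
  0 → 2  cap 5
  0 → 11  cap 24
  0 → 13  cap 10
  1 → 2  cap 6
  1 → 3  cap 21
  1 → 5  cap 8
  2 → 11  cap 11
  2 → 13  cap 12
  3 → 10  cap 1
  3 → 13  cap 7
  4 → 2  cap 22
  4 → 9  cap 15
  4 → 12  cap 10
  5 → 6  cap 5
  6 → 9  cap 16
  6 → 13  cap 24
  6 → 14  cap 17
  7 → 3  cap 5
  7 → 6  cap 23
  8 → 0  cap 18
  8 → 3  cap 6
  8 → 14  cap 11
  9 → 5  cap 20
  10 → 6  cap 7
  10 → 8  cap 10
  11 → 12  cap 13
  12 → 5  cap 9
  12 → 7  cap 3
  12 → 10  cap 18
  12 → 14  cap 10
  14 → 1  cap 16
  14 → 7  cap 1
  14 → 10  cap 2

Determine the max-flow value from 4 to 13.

Maximum flow value: 37

augment #1: 4→2→13 bottleneck 12, total now 12
augment #2: 4→9→5→6→13 bottleneck 5, total now 17
augment #3: 4→12→7→3→13 bottleneck 3, total now 20
augment #4: 4→12→10→6→13 bottleneck 7, total now 27
augment #5: 4→2→11→12→10→8→0→13 bottleneck 10, total now 37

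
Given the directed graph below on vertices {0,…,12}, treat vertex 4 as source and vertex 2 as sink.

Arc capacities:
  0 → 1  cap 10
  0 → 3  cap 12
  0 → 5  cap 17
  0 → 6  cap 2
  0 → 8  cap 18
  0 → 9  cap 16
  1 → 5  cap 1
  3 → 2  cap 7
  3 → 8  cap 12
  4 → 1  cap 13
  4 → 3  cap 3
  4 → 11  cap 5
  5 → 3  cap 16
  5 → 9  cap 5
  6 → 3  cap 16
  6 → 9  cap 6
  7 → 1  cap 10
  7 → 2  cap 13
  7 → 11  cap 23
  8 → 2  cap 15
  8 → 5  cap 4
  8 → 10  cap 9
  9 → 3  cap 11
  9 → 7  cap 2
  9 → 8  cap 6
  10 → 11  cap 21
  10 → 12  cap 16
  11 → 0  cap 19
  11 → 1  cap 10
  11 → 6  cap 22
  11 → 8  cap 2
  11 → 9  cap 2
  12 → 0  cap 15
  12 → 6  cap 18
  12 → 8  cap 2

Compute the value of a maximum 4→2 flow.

augment #1: 4→3→2 bottleneck 3, total now 3
augment #2: 4→11→8→2 bottleneck 2, total now 5
augment #3: 4→1→5→3→2 bottleneck 1, total now 6
augment #4: 4→11→0→3→2 bottleneck 3, total now 9

Maximum flow value: 9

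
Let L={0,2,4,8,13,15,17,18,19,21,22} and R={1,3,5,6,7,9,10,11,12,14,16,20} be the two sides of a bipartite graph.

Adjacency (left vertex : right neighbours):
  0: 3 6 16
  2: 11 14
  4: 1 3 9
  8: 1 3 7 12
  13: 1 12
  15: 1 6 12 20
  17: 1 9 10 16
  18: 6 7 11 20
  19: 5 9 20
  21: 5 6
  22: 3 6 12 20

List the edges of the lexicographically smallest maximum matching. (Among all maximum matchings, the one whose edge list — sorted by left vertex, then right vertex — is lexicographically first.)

|M| = 11 (so the lex-smallest maximum matching has 11 edges)
process left vertices in ascending order; for each, take the smallest-labelled available neighbour that still permits 11 edges overall, or leave it unmatched if none does
lex-smallest matching: {0-3, 2-14, 4-1, 8-7, 13-12, 15-6, 17-10, 18-11, 19-9, 21-5, 22-20}

Lex-smallest maximum matching: {(0,3), (2,14), (4,1), (8,7), (13,12), (15,6), (17,10), (18,11), (19,9), (21,5), (22,20)}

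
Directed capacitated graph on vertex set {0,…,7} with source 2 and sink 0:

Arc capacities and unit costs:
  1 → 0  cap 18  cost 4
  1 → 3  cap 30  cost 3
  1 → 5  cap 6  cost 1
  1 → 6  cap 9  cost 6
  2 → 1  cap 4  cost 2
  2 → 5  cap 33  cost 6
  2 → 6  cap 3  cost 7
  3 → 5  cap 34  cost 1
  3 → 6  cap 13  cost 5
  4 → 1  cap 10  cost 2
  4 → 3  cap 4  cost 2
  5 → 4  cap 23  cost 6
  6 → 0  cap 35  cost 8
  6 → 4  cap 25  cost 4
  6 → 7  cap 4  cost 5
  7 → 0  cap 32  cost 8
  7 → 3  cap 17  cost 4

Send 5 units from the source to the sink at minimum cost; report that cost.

shortest-cost path #1: 2→1→0 push 4 @ unit cost 6 (adds 24)
shortest-cost path #2: 2→6→0 push 1 @ unit cost 15 (adds 15)
total cost = 39

Minimum cost for 5 units: 39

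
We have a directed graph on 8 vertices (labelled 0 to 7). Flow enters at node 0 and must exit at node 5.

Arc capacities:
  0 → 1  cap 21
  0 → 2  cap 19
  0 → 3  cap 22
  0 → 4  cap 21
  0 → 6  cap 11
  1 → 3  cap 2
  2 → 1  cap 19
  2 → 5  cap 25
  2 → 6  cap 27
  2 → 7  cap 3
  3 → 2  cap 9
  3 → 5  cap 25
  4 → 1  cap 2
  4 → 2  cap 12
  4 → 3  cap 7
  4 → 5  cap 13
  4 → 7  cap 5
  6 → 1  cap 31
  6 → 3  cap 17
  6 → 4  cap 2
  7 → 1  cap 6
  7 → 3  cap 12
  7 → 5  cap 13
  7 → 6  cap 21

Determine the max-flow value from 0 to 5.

augment #1: 0→2→5 bottleneck 19, total now 19
augment #2: 0→3→5 bottleneck 22, total now 41
augment #3: 0→4→5 bottleneck 13, total now 54
augment #4: 0→1→3→5 bottleneck 2, total now 56
augment #5: 0→4→2→5 bottleneck 6, total now 62
augment #6: 0→4→3→5 bottleneck 1, total now 63
augment #7: 0→4→7→5 bottleneck 1, total now 64
augment #8: 0→6→4→7→5 bottleneck 2, total now 66
augment #9: 0→6→3→2→7→5 bottleneck 3, total now 69
augment #10: 0→6→3→4→7→5 bottleneck 1, total now 70
augment #11: 0→6→3→2→4→7→5 bottleneck 1, total now 71

Maximum flow value: 71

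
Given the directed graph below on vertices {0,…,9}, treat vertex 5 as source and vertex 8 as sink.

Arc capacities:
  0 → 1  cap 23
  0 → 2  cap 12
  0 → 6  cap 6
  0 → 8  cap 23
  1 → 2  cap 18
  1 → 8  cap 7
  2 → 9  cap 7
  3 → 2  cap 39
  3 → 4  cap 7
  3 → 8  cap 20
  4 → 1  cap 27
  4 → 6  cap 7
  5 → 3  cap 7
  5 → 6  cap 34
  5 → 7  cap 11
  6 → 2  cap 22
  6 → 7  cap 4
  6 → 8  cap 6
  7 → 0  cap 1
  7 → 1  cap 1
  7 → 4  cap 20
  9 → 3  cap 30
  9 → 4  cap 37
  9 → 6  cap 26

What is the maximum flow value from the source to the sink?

augment #1: 5→3→8 bottleneck 7, total now 7
augment #2: 5→6→8 bottleneck 6, total now 13
augment #3: 5→7→0→8 bottleneck 1, total now 14
augment #4: 5→7→1→8 bottleneck 1, total now 15
augment #5: 5→7→4→1→8 bottleneck 6, total now 21
augment #6: 5→6→2→9→3→8 bottleneck 7, total now 28

Maximum flow value: 28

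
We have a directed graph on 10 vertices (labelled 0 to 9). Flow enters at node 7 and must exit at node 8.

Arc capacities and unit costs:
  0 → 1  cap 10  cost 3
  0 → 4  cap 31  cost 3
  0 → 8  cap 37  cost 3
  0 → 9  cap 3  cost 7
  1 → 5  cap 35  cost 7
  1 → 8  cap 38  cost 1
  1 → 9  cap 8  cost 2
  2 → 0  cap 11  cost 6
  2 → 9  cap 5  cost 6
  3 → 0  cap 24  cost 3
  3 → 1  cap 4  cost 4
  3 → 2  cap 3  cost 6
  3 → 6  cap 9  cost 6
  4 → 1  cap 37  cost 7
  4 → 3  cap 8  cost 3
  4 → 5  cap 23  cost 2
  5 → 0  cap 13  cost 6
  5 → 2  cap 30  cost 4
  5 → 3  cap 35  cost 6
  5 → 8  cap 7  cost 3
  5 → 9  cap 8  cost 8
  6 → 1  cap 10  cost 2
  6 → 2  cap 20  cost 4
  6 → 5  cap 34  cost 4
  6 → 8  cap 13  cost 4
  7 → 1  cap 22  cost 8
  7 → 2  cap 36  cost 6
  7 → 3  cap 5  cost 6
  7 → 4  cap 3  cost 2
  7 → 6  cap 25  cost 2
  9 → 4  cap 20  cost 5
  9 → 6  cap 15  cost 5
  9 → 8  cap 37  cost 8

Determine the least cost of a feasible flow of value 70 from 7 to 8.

Minimum cost for 70 units: 666

shortest-cost path #1: 7→6→1→8 push 10 @ unit cost 5 (adds 50)
shortest-cost path #2: 7→6→8 push 13 @ unit cost 6 (adds 78)
shortest-cost path #3: 7→4→5→8 push 3 @ unit cost 7 (adds 21)
shortest-cost path #4: 7→1→8 push 22 @ unit cost 9 (adds 198)
shortest-cost path #5: 7→6→5→8 push 2 @ unit cost 9 (adds 18)
shortest-cost path #6: 7→3→1→8 push 4 @ unit cost 11 (adds 44)
shortest-cost path #7: 7→3→0→8 push 1 @ unit cost 12 (adds 12)
shortest-cost path #8: 7→2→0→8 push 11 @ unit cost 15 (adds 165)
shortest-cost path #9: 7→2→9→8 push 4 @ unit cost 20 (adds 80)
total cost = 666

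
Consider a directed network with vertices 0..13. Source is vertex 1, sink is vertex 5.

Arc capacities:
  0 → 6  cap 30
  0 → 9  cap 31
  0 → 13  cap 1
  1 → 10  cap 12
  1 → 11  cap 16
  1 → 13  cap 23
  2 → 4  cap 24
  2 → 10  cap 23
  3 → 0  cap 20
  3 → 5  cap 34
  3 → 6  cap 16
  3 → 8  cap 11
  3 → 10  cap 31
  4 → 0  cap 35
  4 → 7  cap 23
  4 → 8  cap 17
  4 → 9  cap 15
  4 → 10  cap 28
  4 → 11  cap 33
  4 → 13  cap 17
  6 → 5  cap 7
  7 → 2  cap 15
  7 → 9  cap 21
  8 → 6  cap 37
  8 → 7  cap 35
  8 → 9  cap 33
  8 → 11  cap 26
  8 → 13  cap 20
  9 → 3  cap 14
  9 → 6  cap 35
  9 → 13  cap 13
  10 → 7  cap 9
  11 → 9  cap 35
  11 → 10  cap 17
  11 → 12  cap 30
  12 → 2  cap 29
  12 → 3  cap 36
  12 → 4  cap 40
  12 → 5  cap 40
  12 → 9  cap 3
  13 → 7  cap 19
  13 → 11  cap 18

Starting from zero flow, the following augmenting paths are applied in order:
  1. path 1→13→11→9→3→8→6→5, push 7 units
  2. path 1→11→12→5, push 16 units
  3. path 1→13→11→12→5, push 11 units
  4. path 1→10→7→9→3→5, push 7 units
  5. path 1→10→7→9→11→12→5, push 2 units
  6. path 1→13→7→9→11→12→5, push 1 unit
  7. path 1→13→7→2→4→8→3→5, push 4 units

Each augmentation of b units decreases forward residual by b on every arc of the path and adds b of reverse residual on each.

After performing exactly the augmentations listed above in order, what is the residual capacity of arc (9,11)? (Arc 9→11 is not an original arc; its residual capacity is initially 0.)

Residual capacity of (9,11): 4

after path 1 (1→13→11→9→3→8→6→5, push 7): res(9,11)=7
after path 2 (1→11→12→5, push 16): res(9,11)=7
after path 3 (1→13→11→12→5, push 11): res(9,11)=7
after path 4 (1→10→7→9→3→5, push 7): res(9,11)=7
after path 5 (1→10→7→9→11→12→5, push 2): res(9,11)=5
after path 6 (1→13→7→9→11→12→5, push 1): res(9,11)=4
after path 7 (1→13→7→2→4→8→3→5, push 4): res(9,11)=4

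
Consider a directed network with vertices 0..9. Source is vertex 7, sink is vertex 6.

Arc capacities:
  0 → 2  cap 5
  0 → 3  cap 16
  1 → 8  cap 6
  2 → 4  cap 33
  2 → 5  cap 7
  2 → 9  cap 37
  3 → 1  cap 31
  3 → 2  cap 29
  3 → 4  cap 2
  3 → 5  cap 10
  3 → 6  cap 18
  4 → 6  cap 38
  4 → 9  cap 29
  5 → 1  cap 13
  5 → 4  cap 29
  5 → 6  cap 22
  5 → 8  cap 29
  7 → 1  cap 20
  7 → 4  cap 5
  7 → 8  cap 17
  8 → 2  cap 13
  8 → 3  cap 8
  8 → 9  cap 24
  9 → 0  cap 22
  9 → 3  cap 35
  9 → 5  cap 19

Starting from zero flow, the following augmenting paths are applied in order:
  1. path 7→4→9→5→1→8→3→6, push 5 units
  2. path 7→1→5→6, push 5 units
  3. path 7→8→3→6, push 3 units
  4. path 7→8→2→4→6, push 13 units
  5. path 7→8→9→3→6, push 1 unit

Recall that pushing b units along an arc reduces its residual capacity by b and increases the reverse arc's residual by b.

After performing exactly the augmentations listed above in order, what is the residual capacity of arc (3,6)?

Residual capacity of (3,6): 9

after path 1 (7→4→9→5→1→8→3→6, push 5): res(3,6)=13
after path 2 (7→1→5→6, push 5): res(3,6)=13
after path 3 (7→8→3→6, push 3): res(3,6)=10
after path 4 (7→8→2→4→6, push 13): res(3,6)=10
after path 5 (7→8→9→3→6, push 1): res(3,6)=9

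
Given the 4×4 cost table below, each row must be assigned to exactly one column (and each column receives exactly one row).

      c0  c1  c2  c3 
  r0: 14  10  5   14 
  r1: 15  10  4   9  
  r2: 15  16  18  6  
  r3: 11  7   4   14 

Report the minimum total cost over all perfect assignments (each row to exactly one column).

Minimum assignment cost: 31

one of 2 optimal assignments: row0→col0 (cost 14), row1→col2 (cost 4), row2→col3 (cost 6), row3→col1 (cost 7)
total = 14 + 4 + 6 + 7 = 31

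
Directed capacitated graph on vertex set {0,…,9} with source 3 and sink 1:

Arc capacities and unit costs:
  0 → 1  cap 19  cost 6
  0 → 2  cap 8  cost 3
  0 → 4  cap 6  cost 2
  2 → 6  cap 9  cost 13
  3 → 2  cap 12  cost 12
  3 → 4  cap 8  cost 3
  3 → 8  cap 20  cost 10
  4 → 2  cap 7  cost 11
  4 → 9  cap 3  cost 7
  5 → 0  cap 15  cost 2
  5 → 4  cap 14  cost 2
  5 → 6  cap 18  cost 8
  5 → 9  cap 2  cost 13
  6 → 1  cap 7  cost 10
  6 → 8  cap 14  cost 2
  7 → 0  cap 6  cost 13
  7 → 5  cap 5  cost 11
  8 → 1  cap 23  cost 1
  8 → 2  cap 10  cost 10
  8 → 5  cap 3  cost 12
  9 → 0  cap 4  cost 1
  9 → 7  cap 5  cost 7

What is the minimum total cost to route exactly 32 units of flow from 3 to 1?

shortest-cost path #1: 3→8→1 push 20 @ unit cost 11 (adds 220)
shortest-cost path #2: 3→4→9→0→1 push 3 @ unit cost 17 (adds 51)
shortest-cost path #3: 3→2→6→8→1 push 3 @ unit cost 28 (adds 84)
shortest-cost path #4: 3→2→6→1 push 6 @ unit cost 35 (adds 210)
total cost = 565

Minimum cost for 32 units: 565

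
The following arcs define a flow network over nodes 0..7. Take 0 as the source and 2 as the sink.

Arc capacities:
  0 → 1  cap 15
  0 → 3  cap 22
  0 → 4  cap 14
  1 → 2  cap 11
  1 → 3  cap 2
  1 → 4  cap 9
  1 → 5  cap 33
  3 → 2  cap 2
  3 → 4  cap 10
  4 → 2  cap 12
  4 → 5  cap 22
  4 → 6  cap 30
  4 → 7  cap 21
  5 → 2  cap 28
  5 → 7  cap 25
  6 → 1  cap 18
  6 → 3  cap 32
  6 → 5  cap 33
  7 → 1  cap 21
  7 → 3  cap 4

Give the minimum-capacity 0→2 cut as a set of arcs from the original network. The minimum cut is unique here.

Min-cut arcs: {(0,1), (0,4), (3,2), (3,4)} (total capacity 41)

augment #1: 0→1→2 push 11
augment #2: 0→3→2 push 2
augment #3: 0→4→2 push 12
augment #4: 0→1→5→2 push 4
augment #5: 0→4→5→2 push 2
augment #6: 0→3→4→5→2 push 10
max flow = 41; residual-reachable set from 0 gives S-side
cut edges (S→T): {(0,1), (0,4), (3,2), (3,4)} total cap 41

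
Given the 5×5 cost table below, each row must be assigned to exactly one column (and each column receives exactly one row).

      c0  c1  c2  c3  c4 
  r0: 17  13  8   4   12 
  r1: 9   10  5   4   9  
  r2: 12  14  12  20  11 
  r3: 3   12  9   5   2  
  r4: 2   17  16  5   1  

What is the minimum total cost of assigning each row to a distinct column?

one of 2 optimal assignments: row0→col3 (cost 4), row1→col2 (cost 5), row2→col1 (cost 14), row3→col0 (cost 3), row4→col4 (cost 1)
total = 4 + 5 + 14 + 3 + 1 = 27

Minimum assignment cost: 27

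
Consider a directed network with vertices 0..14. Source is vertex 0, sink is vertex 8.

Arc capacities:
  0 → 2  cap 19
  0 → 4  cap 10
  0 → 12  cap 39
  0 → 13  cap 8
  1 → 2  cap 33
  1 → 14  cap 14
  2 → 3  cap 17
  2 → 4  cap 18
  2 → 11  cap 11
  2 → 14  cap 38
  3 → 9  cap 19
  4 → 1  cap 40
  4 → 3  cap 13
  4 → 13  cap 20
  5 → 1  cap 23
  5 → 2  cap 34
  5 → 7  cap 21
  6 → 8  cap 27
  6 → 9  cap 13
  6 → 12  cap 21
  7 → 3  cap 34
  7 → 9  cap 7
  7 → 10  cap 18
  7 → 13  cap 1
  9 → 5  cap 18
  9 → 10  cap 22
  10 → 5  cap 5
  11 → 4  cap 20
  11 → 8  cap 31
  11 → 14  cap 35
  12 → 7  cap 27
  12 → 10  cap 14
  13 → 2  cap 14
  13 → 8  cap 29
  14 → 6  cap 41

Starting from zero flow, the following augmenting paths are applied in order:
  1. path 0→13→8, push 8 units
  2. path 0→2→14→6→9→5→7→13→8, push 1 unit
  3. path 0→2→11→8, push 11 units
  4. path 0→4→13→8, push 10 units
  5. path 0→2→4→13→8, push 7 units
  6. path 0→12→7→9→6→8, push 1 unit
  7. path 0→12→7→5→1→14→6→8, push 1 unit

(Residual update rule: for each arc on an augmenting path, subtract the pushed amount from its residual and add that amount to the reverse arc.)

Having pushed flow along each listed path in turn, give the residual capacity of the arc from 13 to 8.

Residual capacity of (13,8): 3

after path 1 (0→13→8, push 8): res(13,8)=21
after path 2 (0→2→14→6→9→5→7→13→8, push 1): res(13,8)=20
after path 3 (0→2→11→8, push 11): res(13,8)=20
after path 4 (0→4→13→8, push 10): res(13,8)=10
after path 5 (0→2→4→13→8, push 7): res(13,8)=3
after path 6 (0→12→7→9→6→8, push 1): res(13,8)=3
after path 7 (0→12→7→5→1→14→6→8, push 1): res(13,8)=3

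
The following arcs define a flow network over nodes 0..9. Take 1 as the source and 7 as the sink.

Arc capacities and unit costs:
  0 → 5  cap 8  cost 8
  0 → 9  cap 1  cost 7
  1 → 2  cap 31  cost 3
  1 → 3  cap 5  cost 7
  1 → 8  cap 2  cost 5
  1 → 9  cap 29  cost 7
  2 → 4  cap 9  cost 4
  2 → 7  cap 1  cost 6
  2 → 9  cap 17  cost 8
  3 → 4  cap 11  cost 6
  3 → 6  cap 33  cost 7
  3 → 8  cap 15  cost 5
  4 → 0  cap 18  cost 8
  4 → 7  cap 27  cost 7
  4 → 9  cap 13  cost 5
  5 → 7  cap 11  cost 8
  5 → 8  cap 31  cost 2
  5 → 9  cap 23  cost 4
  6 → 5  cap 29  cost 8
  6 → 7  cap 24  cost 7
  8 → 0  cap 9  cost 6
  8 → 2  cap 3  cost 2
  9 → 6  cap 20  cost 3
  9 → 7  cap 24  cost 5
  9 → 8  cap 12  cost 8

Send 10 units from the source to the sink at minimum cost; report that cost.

Minimum cost for 10 units: 117

shortest-cost path #1: 1→2→7 push 1 @ unit cost 9 (adds 9)
shortest-cost path #2: 1→9→7 push 9 @ unit cost 12 (adds 108)
total cost = 117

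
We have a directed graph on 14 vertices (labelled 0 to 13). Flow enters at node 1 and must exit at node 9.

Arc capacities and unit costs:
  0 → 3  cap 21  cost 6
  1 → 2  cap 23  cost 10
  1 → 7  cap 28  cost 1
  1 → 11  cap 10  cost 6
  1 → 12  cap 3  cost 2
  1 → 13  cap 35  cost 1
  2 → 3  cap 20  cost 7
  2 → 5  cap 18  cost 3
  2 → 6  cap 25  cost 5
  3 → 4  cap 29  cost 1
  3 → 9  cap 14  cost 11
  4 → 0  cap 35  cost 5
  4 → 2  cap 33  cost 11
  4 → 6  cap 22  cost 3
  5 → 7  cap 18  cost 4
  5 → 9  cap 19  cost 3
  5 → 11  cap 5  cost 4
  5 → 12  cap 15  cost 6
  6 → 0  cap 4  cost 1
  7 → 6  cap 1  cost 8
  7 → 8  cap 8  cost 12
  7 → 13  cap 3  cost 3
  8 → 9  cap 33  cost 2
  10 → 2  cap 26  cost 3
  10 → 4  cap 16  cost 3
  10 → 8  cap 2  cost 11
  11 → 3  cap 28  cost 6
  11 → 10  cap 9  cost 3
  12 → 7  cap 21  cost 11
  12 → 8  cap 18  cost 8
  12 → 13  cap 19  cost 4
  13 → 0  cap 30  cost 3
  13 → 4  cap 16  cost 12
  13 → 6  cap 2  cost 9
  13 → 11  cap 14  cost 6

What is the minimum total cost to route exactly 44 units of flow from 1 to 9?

shortest-cost path #1: 1→12→8→9 push 3 @ unit cost 12 (adds 36)
shortest-cost path #2: 1→7→8→9 push 8 @ unit cost 15 (adds 120)
shortest-cost path #3: 1→2→5→9 push 18 @ unit cost 16 (adds 288)
shortest-cost path #4: 1→13→0→3→9 push 14 @ unit cost 21 (adds 294)
shortest-cost path #5: 1→11→10→8→9 push 1 @ unit cost 22 (adds 22)
total cost = 760

Minimum cost for 44 units: 760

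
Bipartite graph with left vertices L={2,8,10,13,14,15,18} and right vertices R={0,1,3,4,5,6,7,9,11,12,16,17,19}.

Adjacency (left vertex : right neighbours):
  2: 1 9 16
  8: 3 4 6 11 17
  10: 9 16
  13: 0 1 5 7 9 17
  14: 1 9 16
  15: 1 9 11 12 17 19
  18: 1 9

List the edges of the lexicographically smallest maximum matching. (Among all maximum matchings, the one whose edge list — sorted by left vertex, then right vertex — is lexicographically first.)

|M| = 6 (so the lex-smallest maximum matching has 6 edges)
process left vertices in ascending order; for each, take the smallest-labelled available neighbour that still permits 6 edges overall, or leave it unmatched if none does
lex-smallest matching: {2-1, 8-3, 10-9, 13-0, 14-16, 15-11}

Lex-smallest maximum matching: {(2,1), (8,3), (10,9), (13,0), (14,16), (15,11)}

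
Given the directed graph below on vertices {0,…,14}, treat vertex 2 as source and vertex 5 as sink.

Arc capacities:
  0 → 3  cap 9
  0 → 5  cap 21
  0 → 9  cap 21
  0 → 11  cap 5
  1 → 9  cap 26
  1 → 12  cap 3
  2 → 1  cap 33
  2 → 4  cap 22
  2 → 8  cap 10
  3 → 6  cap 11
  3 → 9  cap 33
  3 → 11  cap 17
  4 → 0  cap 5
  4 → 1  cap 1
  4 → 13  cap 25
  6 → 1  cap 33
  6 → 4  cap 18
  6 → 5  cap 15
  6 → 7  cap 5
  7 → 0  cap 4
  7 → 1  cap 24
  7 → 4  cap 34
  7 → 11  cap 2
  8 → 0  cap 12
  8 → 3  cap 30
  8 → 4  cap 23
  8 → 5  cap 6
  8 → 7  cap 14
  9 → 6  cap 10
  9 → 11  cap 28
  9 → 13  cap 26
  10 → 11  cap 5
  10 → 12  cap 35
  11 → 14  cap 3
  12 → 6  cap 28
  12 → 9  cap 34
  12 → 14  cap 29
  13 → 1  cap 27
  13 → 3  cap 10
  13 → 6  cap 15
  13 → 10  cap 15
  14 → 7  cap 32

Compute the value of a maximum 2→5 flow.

Maximum flow value: 34

augment #1: 2→8→5 bottleneck 6, total now 6
augment #2: 2→4→0→5 bottleneck 5, total now 11
augment #3: 2→8→0→5 bottleneck 4, total now 15
augment #4: 2→1→9→6→5 bottleneck 10, total now 25
augment #5: 2→1→12→6→5 bottleneck 3, total now 28
augment #6: 2→4→13→6→5 bottleneck 2, total now 30
augment #7: 2→4→13→6→7→0→5 bottleneck 4, total now 34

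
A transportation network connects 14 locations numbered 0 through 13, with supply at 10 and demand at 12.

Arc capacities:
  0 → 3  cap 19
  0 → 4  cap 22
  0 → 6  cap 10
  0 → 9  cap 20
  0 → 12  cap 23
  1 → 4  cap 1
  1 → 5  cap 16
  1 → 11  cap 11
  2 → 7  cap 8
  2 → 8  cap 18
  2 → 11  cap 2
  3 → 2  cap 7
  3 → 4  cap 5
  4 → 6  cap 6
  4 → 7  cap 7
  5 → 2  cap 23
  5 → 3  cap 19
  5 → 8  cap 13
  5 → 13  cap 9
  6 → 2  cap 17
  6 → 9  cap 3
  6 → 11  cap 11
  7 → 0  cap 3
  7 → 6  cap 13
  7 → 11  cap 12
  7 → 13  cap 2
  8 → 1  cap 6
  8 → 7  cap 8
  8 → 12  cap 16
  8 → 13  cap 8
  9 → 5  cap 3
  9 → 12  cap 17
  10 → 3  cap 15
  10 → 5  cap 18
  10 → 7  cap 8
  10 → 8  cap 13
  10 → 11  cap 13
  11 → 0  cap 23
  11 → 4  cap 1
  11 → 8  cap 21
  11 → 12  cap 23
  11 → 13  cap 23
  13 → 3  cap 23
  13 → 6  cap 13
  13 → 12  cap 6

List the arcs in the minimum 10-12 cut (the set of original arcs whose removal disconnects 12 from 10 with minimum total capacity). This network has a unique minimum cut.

augment #1: 10→8→12 push 13
augment #2: 10→11→12 push 13
augment #3: 10→5→8→12 push 3
augment #4: 10→5→13→12 push 6
augment #5: 10→7→0→12 push 3
augment #6: 10→7→11→12 push 5
augment #7: 10→3→2→11→12 push 2
augment #8: 10→3→2→7→11→12 push 3
augment #9: 10→3→4→6→9→12 push 3
augment #10: 10→3→2→7→11→0→12 push 2
augment #11: 10→3→4→6→11→0→12 push 2
augment #12: 10→5→2→7→11→0→12 push 2
augment #13: 10→5→8→1→11→0→12 push 6
augment #14: 10→5→13→6→11→0→12 push 1
max flow = 64; residual-reachable set from 10 gives S-side
cut edges (S→T): {(3,2), (3,4), (10,5), (10,7), (10,8), (10,11)} total cap 64

Min-cut arcs: {(3,2), (3,4), (10,5), (10,7), (10,8), (10,11)} (total capacity 64)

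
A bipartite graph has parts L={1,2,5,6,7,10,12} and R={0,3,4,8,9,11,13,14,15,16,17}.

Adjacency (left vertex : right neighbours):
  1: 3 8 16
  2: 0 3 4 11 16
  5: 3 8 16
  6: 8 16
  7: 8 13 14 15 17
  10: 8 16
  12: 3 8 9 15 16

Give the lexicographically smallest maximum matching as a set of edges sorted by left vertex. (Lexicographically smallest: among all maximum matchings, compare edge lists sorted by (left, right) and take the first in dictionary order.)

|M| = 6 (so the lex-smallest maximum matching has 6 edges)
process left vertices in ascending order; for each, take the smallest-labelled available neighbour that still permits 6 edges overall, or leave it unmatched if none does
lex-smallest matching: {1-3, 2-0, 5-8, 6-16, 7-13, 12-9}

Lex-smallest maximum matching: {(1,3), (2,0), (5,8), (6,16), (7,13), (12,9)}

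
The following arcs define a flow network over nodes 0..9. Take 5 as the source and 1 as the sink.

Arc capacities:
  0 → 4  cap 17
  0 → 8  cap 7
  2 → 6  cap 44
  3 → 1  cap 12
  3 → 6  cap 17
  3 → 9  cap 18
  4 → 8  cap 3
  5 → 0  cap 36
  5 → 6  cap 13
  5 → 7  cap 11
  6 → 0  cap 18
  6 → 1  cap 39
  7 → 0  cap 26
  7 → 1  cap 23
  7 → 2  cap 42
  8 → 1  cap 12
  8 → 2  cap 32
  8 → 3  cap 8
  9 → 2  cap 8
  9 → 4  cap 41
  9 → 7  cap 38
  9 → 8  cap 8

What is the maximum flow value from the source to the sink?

augment #1: 5→6→1 bottleneck 13, total now 13
augment #2: 5→7→1 bottleneck 11, total now 24
augment #3: 5→0→8→1 bottleneck 7, total now 31
augment #4: 5→0→4→8→1 bottleneck 3, total now 34

Maximum flow value: 34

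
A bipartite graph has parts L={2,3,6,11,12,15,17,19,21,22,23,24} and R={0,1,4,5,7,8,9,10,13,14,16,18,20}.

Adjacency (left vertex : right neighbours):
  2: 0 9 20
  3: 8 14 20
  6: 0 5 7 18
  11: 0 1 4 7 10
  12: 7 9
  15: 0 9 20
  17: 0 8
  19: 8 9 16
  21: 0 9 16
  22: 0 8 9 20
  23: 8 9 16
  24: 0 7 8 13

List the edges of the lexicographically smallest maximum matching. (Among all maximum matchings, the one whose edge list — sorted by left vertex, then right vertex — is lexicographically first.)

Lex-smallest maximum matching: {(2,0), (3,14), (6,5), (11,1), (12,7), (15,9), (17,8), (19,16), (22,20), (24,13)}

|M| = 10 (so the lex-smallest maximum matching has 10 edges)
process left vertices in ascending order; for each, take the smallest-labelled available neighbour that still permits 10 edges overall, or leave it unmatched if none does
lex-smallest matching: {2-0, 3-14, 6-5, 11-1, 12-7, 15-9, 17-8, 19-16, 22-20, 24-13}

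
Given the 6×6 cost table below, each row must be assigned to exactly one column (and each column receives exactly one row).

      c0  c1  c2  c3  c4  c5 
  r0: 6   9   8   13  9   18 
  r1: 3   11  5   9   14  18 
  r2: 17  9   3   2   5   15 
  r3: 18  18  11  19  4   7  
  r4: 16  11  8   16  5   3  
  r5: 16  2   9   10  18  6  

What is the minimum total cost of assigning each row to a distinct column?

Minimum assignment cost: 22

one of 2 optimal assignments: row0→col0 (cost 6), row1→col2 (cost 5), row2→col3 (cost 2), row3→col4 (cost 4), row4→col5 (cost 3), row5→col1 (cost 2)
total = 6 + 5 + 2 + 4 + 3 + 2 = 22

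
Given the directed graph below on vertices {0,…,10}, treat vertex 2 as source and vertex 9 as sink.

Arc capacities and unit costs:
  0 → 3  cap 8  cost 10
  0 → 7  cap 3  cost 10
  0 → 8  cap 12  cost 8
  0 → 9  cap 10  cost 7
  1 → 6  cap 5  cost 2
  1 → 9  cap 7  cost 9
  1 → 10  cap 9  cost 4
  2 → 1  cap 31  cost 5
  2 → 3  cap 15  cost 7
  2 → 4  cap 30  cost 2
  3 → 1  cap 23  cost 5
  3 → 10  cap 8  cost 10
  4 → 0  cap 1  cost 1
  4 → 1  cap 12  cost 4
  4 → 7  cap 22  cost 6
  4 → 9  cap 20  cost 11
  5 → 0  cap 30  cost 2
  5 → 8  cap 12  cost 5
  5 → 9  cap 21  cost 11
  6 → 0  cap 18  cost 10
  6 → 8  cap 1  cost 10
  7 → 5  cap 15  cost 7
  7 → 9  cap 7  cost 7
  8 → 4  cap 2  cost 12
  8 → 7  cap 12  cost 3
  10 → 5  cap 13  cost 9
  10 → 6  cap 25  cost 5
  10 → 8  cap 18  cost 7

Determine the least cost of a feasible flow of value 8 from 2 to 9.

shortest-cost path #1: 2→4→0→9 push 1 @ unit cost 10 (adds 10)
shortest-cost path #2: 2→4→9 push 7 @ unit cost 13 (adds 91)
total cost = 101

Minimum cost for 8 units: 101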